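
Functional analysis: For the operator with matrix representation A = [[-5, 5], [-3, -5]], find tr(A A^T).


trace(A * A^T) = sum of squares of all entries
= (-5)^2 + 5^2 + (-3)^2 + (-5)^2
= 25 + 25 + 9 + 25
= 84

84


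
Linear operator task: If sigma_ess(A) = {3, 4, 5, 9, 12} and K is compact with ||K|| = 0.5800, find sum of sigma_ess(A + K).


By Weyl's theorem, the essential spectrum is invariant under compact perturbations.
sigma_ess(A + K) = sigma_ess(A) = {3, 4, 5, 9, 12}
Sum = 3 + 4 + 5 + 9 + 12 = 33

33


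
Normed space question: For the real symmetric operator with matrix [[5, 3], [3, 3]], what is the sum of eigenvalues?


For a self-adjoint (symmetric) matrix, the eigenvalues are real.
The sum of eigenvalues equals the trace of the matrix.
trace = 5 + 3 = 8

8


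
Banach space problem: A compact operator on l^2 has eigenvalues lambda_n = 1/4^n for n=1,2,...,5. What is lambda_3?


The eigenvalue formula gives lambda_3 = 1/4^3
= 1/64
= 0.0156

0.0156


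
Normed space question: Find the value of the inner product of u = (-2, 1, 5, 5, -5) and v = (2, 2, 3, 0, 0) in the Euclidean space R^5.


Computing the standard inner product <u, v> = sum u_i * v_i
= -2*2 + 1*2 + 5*3 + 5*0 + -5*0
= -4 + 2 + 15 + 0 + 0
= 13

13


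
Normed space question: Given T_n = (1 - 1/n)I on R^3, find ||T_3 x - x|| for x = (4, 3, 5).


T_3 x - x = (1 - 1/3)x - x = -x/3
||x|| = sqrt(50) = 7.0711
||T_3 x - x|| = ||x||/3 = 7.0711/3 = 2.3570

2.3570


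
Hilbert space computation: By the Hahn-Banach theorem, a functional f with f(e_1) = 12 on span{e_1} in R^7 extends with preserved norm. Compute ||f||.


The norm of f is given by ||f|| = sup_{||x||=1} |f(x)|.
On span{e_1}, ||e_1|| = 1, so ||f|| = |f(e_1)| / ||e_1||
= |12| / 1 = 12.0000

12.0000


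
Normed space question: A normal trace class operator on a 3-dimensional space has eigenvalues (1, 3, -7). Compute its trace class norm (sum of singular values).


For a normal operator, singular values equal |eigenvalues|.
Trace norm = sum |lambda_i| = 1 + 3 + 7
= 11

11


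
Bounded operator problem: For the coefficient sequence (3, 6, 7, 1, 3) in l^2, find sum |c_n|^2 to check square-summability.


sum |c_n|^2 = 3^2 + 6^2 + 7^2 + 1^2 + 3^2
= 9 + 36 + 49 + 1 + 9
= 104

104


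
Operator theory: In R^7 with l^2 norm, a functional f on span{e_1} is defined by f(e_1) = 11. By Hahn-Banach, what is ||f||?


The norm of f is given by ||f|| = sup_{||x||=1} |f(x)|.
On span{e_1}, ||e_1|| = 1, so ||f|| = |f(e_1)| / ||e_1||
= |11| / 1 = 11.0000

11.0000


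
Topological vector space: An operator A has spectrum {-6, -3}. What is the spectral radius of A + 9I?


Spectrum of A + 9I = {3, 6}
Spectral radius = max |lambda| over the shifted spectrum
= max(3, 6) = 6

6


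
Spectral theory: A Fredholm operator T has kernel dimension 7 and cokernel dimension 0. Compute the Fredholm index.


The Fredholm index is defined as ind(T) = dim(ker T) - dim(coker T)
= 7 - 0
= 7

7


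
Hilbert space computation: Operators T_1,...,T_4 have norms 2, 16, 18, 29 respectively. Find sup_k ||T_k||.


By the Uniform Boundedness Principle, the supremum of norms is finite.
sup_k ||T_k|| = max(2, 16, 18, 29) = 29

29


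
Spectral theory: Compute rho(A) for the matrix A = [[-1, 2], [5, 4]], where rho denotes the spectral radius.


For a 2x2 matrix, eigenvalues satisfy lambda^2 - (trace)*lambda + det = 0
trace = -1 + 4 = 3
det = -1*4 - 2*5 = -14
discriminant = 3^2 - 4*(-14) = 65
spectral radius = max |eigenvalue| = 5.5311

5.5311


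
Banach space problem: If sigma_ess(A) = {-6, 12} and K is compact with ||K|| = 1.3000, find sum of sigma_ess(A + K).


By Weyl's theorem, the essential spectrum is invariant under compact perturbations.
sigma_ess(A + K) = sigma_ess(A) = {-6, 12}
Sum = -6 + 12 = 6

6


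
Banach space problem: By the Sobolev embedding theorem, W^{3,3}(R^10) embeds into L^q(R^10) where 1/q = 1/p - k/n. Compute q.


Using the Sobolev embedding formula: 1/q = 1/p - k/n
1/q = 1/3 - 3/10 = 1/30
q = 1/(1/30) = 30

30.0000


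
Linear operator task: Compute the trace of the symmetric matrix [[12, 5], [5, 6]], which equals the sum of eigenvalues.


For a self-adjoint (symmetric) matrix, the eigenvalues are real.
The sum of eigenvalues equals the trace of the matrix.
trace = 12 + 6 = 18

18


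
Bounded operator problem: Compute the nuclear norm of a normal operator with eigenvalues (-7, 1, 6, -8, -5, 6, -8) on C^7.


For a normal operator, singular values equal |eigenvalues|.
Trace norm = sum |lambda_i| = 7 + 1 + 6 + 8 + 5 + 6 + 8
= 41

41


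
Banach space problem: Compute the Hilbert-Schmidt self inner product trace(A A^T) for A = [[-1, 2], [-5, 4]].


trace(A * A^T) = sum of squares of all entries
= (-1)^2 + 2^2 + (-5)^2 + 4^2
= 1 + 4 + 25 + 16
= 46

46


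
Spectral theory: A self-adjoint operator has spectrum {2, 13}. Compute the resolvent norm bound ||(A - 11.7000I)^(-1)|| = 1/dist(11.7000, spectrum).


dist(11.7000, {2, 13}) = min(|11.7000 - 2|, |11.7000 - 13|)
= min(9.7000, 1.3000) = 1.3000
Resolvent bound = 1/1.3000 = 0.7692

0.7692


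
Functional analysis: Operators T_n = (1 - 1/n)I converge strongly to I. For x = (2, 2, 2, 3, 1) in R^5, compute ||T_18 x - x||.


T_18 x - x = (1 - 1/18)x - x = -x/18
||x|| = sqrt(22) = 4.6904
||T_18 x - x|| = ||x||/18 = 4.6904/18 = 0.2606

0.2606


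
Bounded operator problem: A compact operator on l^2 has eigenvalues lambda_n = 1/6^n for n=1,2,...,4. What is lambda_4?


The eigenvalue formula gives lambda_4 = 1/6^4
= 1/1296
= 7.7160e-04

7.7160e-04


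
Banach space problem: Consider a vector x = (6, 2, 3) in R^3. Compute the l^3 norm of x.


The l^3 norm = (sum |x_i|^3)^(1/3)
Sum of 3th powers = 216 + 8 + 27 = 251
||x||_3 = (251)^(1/3) = 6.3080

6.3080


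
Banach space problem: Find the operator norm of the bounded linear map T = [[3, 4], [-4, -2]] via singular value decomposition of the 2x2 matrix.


A^T A = [[25, 20], [20, 20]]
trace(A^T A) = 45, det(A^T A) = 100
discriminant = 45^2 - 4*100 = 1625
Largest eigenvalue of A^T A = (trace + sqrt(disc))/2 = 42.6556
||T|| = sqrt(42.6556) = 6.5311

6.5311


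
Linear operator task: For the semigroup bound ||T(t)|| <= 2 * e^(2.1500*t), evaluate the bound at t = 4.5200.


||T(4.5200)|| <= 2 * exp(2.1500 * 4.5200)
= 2 * exp(9.7180)
= 2 * 16613.9835
= 33227.9670

33227.9670


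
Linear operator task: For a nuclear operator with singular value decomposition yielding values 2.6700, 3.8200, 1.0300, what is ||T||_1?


The nuclear norm is the sum of all singular values.
||T||_1 = 2.6700 + 3.8200 + 1.0300
= 7.5200

7.5200


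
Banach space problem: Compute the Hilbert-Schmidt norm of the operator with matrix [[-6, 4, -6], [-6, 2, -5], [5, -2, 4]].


The Hilbert-Schmidt norm is sqrt(sum of squares of all entries).
Sum of squares = (-6)^2 + 4^2 + (-6)^2 + (-6)^2 + 2^2 + (-5)^2 + 5^2 + (-2)^2 + 4^2
= 36 + 16 + 36 + 36 + 4 + 25 + 25 + 4 + 16 = 198
||T||_HS = sqrt(198) = 14.0712

14.0712


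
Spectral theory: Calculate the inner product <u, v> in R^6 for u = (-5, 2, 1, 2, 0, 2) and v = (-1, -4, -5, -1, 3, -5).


Computing the standard inner product <u, v> = sum u_i * v_i
= -5*-1 + 2*-4 + 1*-5 + 2*-1 + 0*3 + 2*-5
= 5 + -8 + -5 + -2 + 0 + -10
= -20

-20


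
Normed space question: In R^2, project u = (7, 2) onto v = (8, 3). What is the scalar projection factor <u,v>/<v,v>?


Computing <u,v> = 7*8 + 2*3 = 62
Computing <v,v> = 8^2 + 3^2 = 73
Projection coefficient = 62/73 = 0.8493

0.8493


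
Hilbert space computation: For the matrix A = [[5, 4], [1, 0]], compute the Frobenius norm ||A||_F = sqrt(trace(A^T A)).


||A||_F^2 = sum a_ij^2
= 5^2 + 4^2 + 1^2 + 0^2
= 25 + 16 + 1 + 0 = 42
||A||_F = sqrt(42) = 6.4807

6.4807


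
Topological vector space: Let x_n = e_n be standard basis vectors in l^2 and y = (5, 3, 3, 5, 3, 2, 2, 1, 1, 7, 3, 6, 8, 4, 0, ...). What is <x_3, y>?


x_3 = e_3 is the standard basis vector with 1 in position 3.
<x_3, y> = y_3 = 3
As n -> infinity, <x_n, y> -> 0, confirming weak convergence of (x_n) to 0.

3


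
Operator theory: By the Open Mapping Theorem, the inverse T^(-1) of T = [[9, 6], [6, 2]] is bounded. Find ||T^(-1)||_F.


det(T) = 9*2 - 6*6 = -18
T^(-1) = (1/-18) * [[2, -6], [-6, 9]] = [[-0.1111, 0.3333], [0.3333, -0.5000]]
||T^(-1)||_F^2 = (-0.1111)^2 + 0.3333^2 + 0.3333^2 + (-0.5000)^2 = 0.4846
||T^(-1)||_F = sqrt(0.4846) = 0.6961

0.6961


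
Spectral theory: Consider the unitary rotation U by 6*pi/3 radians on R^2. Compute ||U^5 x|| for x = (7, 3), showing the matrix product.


U is a rotation by theta = 6*pi/3
U^5 = rotation by 5*theta = 30*pi/3 = 0*pi/3 (mod 2*pi)
cos(0*pi/3) = 1.0000, sin(0*pi/3) = 0.0000
U^5 x = (1.0000 * 7 - 0.0000 * 3, 0.0000 * 7 + 1.0000 * 3)
= (7.0000, 3.0000)
||U^5 x|| = sqrt(7.0000^2 + 3.0000^2) = sqrt(58.0000) = 7.6158

7.6158


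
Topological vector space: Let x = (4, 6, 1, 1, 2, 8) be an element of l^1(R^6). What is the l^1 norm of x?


The l^1 norm equals the sum of absolute values of all components.
||x||_1 = 4 + 6 + 1 + 1 + 2 + 8
= 22

22.0000


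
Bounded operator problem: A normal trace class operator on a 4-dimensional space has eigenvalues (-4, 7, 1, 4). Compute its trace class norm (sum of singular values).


For a normal operator, singular values equal |eigenvalues|.
Trace norm = sum |lambda_i| = 4 + 7 + 1 + 4
= 16

16


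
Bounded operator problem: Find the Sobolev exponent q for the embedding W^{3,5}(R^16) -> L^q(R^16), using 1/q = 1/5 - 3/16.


Using the Sobolev embedding formula: 1/q = 1/p - k/n
1/q = 1/5 - 3/16 = 1/80
q = 1/(1/80) = 80

80.0000


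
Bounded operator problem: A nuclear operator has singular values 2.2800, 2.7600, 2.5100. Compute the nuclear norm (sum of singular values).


The nuclear norm is the sum of all singular values.
||T||_1 = 2.2800 + 2.7600 + 2.5100
= 7.5500

7.5500


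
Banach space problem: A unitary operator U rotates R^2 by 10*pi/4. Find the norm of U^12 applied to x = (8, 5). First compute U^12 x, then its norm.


U is a rotation by theta = 10*pi/4
U^12 = rotation by 12*theta = 120*pi/4 = 0*pi/4 (mod 2*pi)
cos(0*pi/4) = 1.0000, sin(0*pi/4) = 0.0000
U^12 x = (1.0000 * 8 - 0.0000 * 5, 0.0000 * 8 + 1.0000 * 5)
= (8.0000, 5.0000)
||U^12 x|| = sqrt(8.0000^2 + 5.0000^2) = sqrt(89.0000) = 9.4340

9.4340


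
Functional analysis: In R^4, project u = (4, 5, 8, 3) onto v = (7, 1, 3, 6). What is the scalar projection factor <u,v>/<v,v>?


Computing <u,v> = 4*7 + 5*1 + 8*3 + 3*6 = 75
Computing <v,v> = 7^2 + 1^2 + 3^2 + 6^2 = 95
Projection coefficient = 75/95 = 0.7895

0.7895


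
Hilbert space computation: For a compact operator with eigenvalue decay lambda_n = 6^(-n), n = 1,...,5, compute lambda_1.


The eigenvalue formula gives lambda_1 = 1/6^1
= 1/6
= 0.1667

0.1667


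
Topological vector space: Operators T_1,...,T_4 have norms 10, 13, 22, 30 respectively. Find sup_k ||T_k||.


By the Uniform Boundedness Principle, the supremum of norms is finite.
sup_k ||T_k|| = max(10, 13, 22, 30) = 30

30


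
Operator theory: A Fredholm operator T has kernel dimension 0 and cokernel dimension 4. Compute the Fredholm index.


The Fredholm index is defined as ind(T) = dim(ker T) - dim(coker T)
= 0 - 4
= -4

-4


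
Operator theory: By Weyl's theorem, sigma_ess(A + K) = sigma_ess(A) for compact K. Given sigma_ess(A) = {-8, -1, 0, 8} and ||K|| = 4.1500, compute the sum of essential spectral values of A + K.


By Weyl's theorem, the essential spectrum is invariant under compact perturbations.
sigma_ess(A + K) = sigma_ess(A) = {-8, -1, 0, 8}
Sum = -8 + -1 + 0 + 8 = -1

-1


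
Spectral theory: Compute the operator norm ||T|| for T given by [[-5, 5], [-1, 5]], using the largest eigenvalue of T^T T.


A^T A = [[26, -30], [-30, 50]]
trace(A^T A) = 76, det(A^T A) = 400
discriminant = 76^2 - 4*400 = 4176
Largest eigenvalue of A^T A = (trace + sqrt(disc))/2 = 70.3110
||T|| = sqrt(70.3110) = 8.3852

8.3852


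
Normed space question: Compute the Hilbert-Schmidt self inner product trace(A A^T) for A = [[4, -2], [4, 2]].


trace(A * A^T) = sum of squares of all entries
= 4^2 + (-2)^2 + 4^2 + 2^2
= 16 + 4 + 16 + 4
= 40

40


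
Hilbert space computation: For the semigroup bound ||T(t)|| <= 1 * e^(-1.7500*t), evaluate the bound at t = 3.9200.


||T(3.9200)|| <= 1 * exp(-1.7500 * 3.9200)
= 1 * exp(-6.8600)
= 1 * 0.0010
= 0.0010

0.0010


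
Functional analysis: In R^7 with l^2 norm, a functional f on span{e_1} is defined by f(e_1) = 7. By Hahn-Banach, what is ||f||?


The norm of f is given by ||f|| = sup_{||x||=1} |f(x)|.
On span{e_1}, ||e_1|| = 1, so ||f|| = |f(e_1)| / ||e_1||
= |7| / 1 = 7.0000

7.0000


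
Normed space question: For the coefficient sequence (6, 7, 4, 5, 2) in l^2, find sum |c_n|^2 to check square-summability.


sum |c_n|^2 = 6^2 + 7^2 + 4^2 + 5^2 + 2^2
= 36 + 49 + 16 + 25 + 4
= 130

130


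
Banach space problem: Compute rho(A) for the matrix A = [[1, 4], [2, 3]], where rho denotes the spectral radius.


For a 2x2 matrix, eigenvalues satisfy lambda^2 - (trace)*lambda + det = 0
trace = 1 + 3 = 4
det = 1*3 - 4*2 = -5
discriminant = 4^2 - 4*(-5) = 36
spectral radius = max |eigenvalue| = 5.0000

5.0000


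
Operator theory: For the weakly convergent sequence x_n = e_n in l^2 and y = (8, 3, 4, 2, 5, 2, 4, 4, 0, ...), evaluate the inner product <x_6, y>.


x_6 = e_6 is the standard basis vector with 1 in position 6.
<x_6, y> = y_6 = 2
As n -> infinity, <x_n, y> -> 0, confirming weak convergence of (x_n) to 0.

2


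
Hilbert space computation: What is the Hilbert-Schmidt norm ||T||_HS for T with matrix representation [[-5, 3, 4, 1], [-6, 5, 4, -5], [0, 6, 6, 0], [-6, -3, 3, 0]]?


The Hilbert-Schmidt norm is sqrt(sum of squares of all entries).
Sum of squares = (-5)^2 + 3^2 + 4^2 + 1^2 + (-6)^2 + 5^2 + 4^2 + (-5)^2 + 0^2 + 6^2 + 6^2 + 0^2 + (-6)^2 + (-3)^2 + 3^2 + 0^2
= 25 + 9 + 16 + 1 + 36 + 25 + 16 + 25 + 0 + 36 + 36 + 0 + 36 + 9 + 9 + 0 = 279
||T||_HS = sqrt(279) = 16.7033

16.7033


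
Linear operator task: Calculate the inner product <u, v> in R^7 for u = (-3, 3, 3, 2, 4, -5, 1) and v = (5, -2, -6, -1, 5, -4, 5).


Computing the standard inner product <u, v> = sum u_i * v_i
= -3*5 + 3*-2 + 3*-6 + 2*-1 + 4*5 + -5*-4 + 1*5
= -15 + -6 + -18 + -2 + 20 + 20 + 5
= 4

4


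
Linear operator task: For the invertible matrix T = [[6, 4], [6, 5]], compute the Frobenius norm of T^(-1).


det(T) = 6*5 - 4*6 = 6
T^(-1) = (1/6) * [[5, -4], [-6, 6]] = [[0.8333, -0.6667], [-1.0000, 1.0000]]
||T^(-1)||_F^2 = 0.8333^2 + (-0.6667)^2 + (-1.0000)^2 + 1.0000^2 = 3.1389
||T^(-1)||_F = sqrt(3.1389) = 1.7717

1.7717


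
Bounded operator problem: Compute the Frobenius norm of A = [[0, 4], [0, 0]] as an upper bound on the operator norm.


||A||_F^2 = sum a_ij^2
= 0^2 + 4^2 + 0^2 + 0^2
= 0 + 16 + 0 + 0 = 16
||A||_F = sqrt(16) = 4.0000

4.0000


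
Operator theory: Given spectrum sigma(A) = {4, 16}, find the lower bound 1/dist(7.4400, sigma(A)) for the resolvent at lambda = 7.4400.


dist(7.4400, {4, 16}) = min(|7.4400 - 4|, |7.4400 - 16|)
= min(3.4400, 8.5600) = 3.4400
Resolvent bound = 1/3.4400 = 0.2907

0.2907


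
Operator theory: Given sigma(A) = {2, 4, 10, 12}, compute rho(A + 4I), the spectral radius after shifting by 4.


Spectrum of A + 4I = {6, 8, 14, 16}
Spectral radius = max |lambda| over the shifted spectrum
= max(6, 8, 14, 16) = 16

16


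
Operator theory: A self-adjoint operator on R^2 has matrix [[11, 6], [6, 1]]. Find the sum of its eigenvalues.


For a self-adjoint (symmetric) matrix, the eigenvalues are real.
The sum of eigenvalues equals the trace of the matrix.
trace = 11 + 1 = 12

12


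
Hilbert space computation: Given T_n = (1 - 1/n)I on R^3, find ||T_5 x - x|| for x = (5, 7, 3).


T_5 x - x = (1 - 1/5)x - x = -x/5
||x|| = sqrt(83) = 9.1104
||T_5 x - x|| = ||x||/5 = 9.1104/5 = 1.8221

1.8221


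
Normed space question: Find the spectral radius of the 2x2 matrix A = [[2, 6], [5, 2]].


For a 2x2 matrix, eigenvalues satisfy lambda^2 - (trace)*lambda + det = 0
trace = 2 + 2 = 4
det = 2*2 - 6*5 = -26
discriminant = 4^2 - 4*(-26) = 120
spectral radius = max |eigenvalue| = 7.4772

7.4772


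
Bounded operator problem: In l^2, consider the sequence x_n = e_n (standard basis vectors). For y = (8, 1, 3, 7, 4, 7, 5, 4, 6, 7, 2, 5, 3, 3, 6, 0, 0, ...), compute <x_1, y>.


x_1 = e_1 is the standard basis vector with 1 in position 1.
<x_1, y> = y_1 = 8
As n -> infinity, <x_n, y> -> 0, confirming weak convergence of (x_n) to 0.

8


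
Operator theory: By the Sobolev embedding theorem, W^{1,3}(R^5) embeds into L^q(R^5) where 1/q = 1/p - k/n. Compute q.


Using the Sobolev embedding formula: 1/q = 1/p - k/n
1/q = 1/3 - 1/5 = 2/15
q = 1/(2/15) = 15/2 = 7.5000

7.5000


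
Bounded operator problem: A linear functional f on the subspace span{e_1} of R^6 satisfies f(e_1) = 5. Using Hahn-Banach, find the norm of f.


The norm of f is given by ||f|| = sup_{||x||=1} |f(x)|.
On span{e_1}, ||e_1|| = 1, so ||f|| = |f(e_1)| / ||e_1||
= |5| / 1 = 5.0000

5.0000


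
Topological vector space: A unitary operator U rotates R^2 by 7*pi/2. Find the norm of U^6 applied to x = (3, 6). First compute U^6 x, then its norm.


U is a rotation by theta = 7*pi/2
U^6 = rotation by 6*theta = 42*pi/2 = 2*pi/2 (mod 2*pi)
cos(2*pi/2) = -1.0000, sin(2*pi/2) = 0.0000
U^6 x = (-1.0000 * 3 - 0.0000 * 6, 0.0000 * 3 + -1.0000 * 6)
= (-3.0000, -6.0000)
||U^6 x|| = sqrt((-3.0000)^2 + (-6.0000)^2) = sqrt(45.0000) = 6.7082

6.7082


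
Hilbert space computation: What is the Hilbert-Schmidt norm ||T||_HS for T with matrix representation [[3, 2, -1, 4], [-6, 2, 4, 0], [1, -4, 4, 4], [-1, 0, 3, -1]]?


The Hilbert-Schmidt norm is sqrt(sum of squares of all entries).
Sum of squares = 3^2 + 2^2 + (-1)^2 + 4^2 + (-6)^2 + 2^2 + 4^2 + 0^2 + 1^2 + (-4)^2 + 4^2 + 4^2 + (-1)^2 + 0^2 + 3^2 + (-1)^2
= 9 + 4 + 1 + 16 + 36 + 4 + 16 + 0 + 1 + 16 + 16 + 16 + 1 + 0 + 9 + 1 = 146
||T||_HS = sqrt(146) = 12.0830

12.0830


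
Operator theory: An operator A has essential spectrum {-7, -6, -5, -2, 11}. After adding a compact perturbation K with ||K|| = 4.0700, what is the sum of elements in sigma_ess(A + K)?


By Weyl's theorem, the essential spectrum is invariant under compact perturbations.
sigma_ess(A + K) = sigma_ess(A) = {-7, -6, -5, -2, 11}
Sum = -7 + -6 + -5 + -2 + 11 = -9

-9


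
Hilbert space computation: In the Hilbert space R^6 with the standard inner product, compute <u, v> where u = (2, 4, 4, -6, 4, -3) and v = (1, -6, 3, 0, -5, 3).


Computing the standard inner product <u, v> = sum u_i * v_i
= 2*1 + 4*-6 + 4*3 + -6*0 + 4*-5 + -3*3
= 2 + -24 + 12 + 0 + -20 + -9
= -39

-39


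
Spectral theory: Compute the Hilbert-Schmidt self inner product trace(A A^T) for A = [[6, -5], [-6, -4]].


trace(A * A^T) = sum of squares of all entries
= 6^2 + (-5)^2 + (-6)^2 + (-4)^2
= 36 + 25 + 36 + 16
= 113

113


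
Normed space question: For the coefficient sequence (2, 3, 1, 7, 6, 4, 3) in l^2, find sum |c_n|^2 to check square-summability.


sum |c_n|^2 = 2^2 + 3^2 + 1^2 + 7^2 + 6^2 + 4^2 + 3^2
= 4 + 9 + 1 + 49 + 36 + 16 + 9
= 124

124


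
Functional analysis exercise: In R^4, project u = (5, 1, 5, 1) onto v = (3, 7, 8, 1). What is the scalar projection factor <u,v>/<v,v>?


Computing <u,v> = 5*3 + 1*7 + 5*8 + 1*1 = 63
Computing <v,v> = 3^2 + 7^2 + 8^2 + 1^2 = 123
Projection coefficient = 63/123 = 0.5122

0.5122


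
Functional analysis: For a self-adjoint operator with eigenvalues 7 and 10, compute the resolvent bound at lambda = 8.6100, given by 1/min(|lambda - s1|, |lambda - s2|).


dist(8.6100, {7, 10}) = min(|8.6100 - 7|, |8.6100 - 10|)
= min(1.6100, 1.3900) = 1.3900
Resolvent bound = 1/1.3900 = 0.7194

0.7194


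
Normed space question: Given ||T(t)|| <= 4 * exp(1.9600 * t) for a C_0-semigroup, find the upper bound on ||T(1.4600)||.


||T(1.4600)|| <= 4 * exp(1.9600 * 1.4600)
= 4 * exp(2.8616)
= 4 * 17.4895
= 69.9580

69.9580


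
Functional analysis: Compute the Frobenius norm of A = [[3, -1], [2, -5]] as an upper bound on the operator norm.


||A||_F^2 = sum a_ij^2
= 3^2 + (-1)^2 + 2^2 + (-5)^2
= 9 + 1 + 4 + 25 = 39
||A||_F = sqrt(39) = 6.2450

6.2450


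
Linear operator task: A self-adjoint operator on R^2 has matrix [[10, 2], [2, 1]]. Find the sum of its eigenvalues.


For a self-adjoint (symmetric) matrix, the eigenvalues are real.
The sum of eigenvalues equals the trace of the matrix.
trace = 10 + 1 = 11

11


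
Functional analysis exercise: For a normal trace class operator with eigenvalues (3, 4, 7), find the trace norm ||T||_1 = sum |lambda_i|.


For a normal operator, singular values equal |eigenvalues|.
Trace norm = sum |lambda_i| = 3 + 4 + 7
= 14

14


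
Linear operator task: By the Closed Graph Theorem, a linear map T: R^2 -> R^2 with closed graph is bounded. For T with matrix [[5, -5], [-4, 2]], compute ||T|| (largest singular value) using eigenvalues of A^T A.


A^T A = [[41, -33], [-33, 29]]
trace(A^T A) = 70, det(A^T A) = 100
discriminant = 70^2 - 4*100 = 4500
Largest eigenvalue of A^T A = (trace + sqrt(disc))/2 = 68.5410
||T|| = sqrt(68.5410) = 8.2790

8.2790


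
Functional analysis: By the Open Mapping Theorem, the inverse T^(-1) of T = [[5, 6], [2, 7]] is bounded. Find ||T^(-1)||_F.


det(T) = 5*7 - 6*2 = 23
T^(-1) = (1/23) * [[7, -6], [-2, 5]] = [[0.3043, -0.2609], [-0.0870, 0.2174]]
||T^(-1)||_F^2 = 0.3043^2 + (-0.2609)^2 + (-0.0870)^2 + 0.2174^2 = 0.2155
||T^(-1)||_F = sqrt(0.2155) = 0.4642

0.4642


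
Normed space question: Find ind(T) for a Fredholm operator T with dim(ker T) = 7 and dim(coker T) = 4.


The Fredholm index is defined as ind(T) = dim(ker T) - dim(coker T)
= 7 - 4
= 3

3


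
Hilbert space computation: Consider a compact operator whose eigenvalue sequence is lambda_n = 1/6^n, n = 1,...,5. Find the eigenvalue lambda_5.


The eigenvalue formula gives lambda_5 = 1/6^5
= 1/7776
= 1.2860e-04

1.2860e-04


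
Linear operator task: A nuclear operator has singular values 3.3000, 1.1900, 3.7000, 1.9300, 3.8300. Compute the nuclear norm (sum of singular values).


The nuclear norm is the sum of all singular values.
||T||_1 = 3.3000 + 1.1900 + 3.7000 + 1.9300 + 3.8300
= 13.9500

13.9500


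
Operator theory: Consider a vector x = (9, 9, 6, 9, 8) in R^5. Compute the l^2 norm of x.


The l^2 norm = (sum |x_i|^2)^(1/2)
Sum of 2th powers = 81 + 81 + 36 + 81 + 64 = 343
||x||_2 = (343)^(1/2) = 18.5203

18.5203


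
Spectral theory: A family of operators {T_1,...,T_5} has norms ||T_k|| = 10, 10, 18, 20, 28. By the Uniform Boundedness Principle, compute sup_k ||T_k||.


By the Uniform Boundedness Principle, the supremum of norms is finite.
sup_k ||T_k|| = max(10, 10, 18, 20, 28) = 28

28


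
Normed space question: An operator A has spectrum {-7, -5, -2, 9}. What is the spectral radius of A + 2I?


Spectrum of A + 2I = {-5, -3, 0, 11}
Spectral radius = max |lambda| over the shifted spectrum
= max(5, 3, 0, 11) = 11

11


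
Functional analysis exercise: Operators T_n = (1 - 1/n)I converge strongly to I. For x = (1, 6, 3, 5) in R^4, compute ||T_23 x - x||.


T_23 x - x = (1 - 1/23)x - x = -x/23
||x|| = sqrt(71) = 8.4261
||T_23 x - x|| = ||x||/23 = 8.4261/23 = 0.3664

0.3664


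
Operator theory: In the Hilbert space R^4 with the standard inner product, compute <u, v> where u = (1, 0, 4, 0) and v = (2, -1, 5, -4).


Computing the standard inner product <u, v> = sum u_i * v_i
= 1*2 + 0*-1 + 4*5 + 0*-4
= 2 + 0 + 20 + 0
= 22

22


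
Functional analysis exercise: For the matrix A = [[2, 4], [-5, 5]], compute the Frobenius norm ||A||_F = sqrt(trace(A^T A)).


||A||_F^2 = sum a_ij^2
= 2^2 + 4^2 + (-5)^2 + 5^2
= 4 + 16 + 25 + 25 = 70
||A||_F = sqrt(70) = 8.3666

8.3666


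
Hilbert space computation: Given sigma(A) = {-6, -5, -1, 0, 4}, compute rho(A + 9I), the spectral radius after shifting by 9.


Spectrum of A + 9I = {3, 4, 8, 9, 13}
Spectral radius = max |lambda| over the shifted spectrum
= max(3, 4, 8, 9, 13) = 13

13


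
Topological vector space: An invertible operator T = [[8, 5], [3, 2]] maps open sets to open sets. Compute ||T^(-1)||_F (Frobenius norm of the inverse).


det(T) = 8*2 - 5*3 = 1
T^(-1) = (1/1) * [[2, -5], [-3, 8]] = [[2.0000, -5.0000], [-3.0000, 8.0000]]
||T^(-1)||_F^2 = 2.0000^2 + (-5.0000)^2 + (-3.0000)^2 + 8.0000^2 = 102.0000
||T^(-1)||_F = sqrt(102.0000) = 10.0995

10.0995


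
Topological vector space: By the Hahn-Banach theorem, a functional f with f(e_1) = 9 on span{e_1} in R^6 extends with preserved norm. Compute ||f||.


The norm of f is given by ||f|| = sup_{||x||=1} |f(x)|.
On span{e_1}, ||e_1|| = 1, so ||f|| = |f(e_1)| / ||e_1||
= |9| / 1 = 9.0000

9.0000


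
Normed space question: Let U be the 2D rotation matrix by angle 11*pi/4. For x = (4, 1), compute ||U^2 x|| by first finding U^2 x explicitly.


U is a rotation by theta = 11*pi/4
U^2 = rotation by 2*theta = 22*pi/4 = 6*pi/4 (mod 2*pi)
cos(6*pi/4) = 0.0000, sin(6*pi/4) = -1.0000
U^2 x = (0.0000 * 4 - -1.0000 * 1, -1.0000 * 4 + 0.0000 * 1)
= (1.0000, -4.0000)
||U^2 x|| = sqrt(1.0000^2 + (-4.0000)^2) = sqrt(17.0000) = 4.1231

4.1231


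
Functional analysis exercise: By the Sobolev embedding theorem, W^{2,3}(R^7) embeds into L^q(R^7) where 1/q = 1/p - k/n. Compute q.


Using the Sobolev embedding formula: 1/q = 1/p - k/n
1/q = 1/3 - 2/7 = 1/21
q = 1/(1/21) = 21

21.0000


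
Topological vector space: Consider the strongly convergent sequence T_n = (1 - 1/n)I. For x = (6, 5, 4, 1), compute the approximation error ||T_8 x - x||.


T_8 x - x = (1 - 1/8)x - x = -x/8
||x|| = sqrt(78) = 8.8318
||T_8 x - x|| = ||x||/8 = 8.8318/8 = 1.1040

1.1040


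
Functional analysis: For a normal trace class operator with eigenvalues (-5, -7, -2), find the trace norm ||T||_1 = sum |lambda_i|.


For a normal operator, singular values equal |eigenvalues|.
Trace norm = sum |lambda_i| = 5 + 7 + 2
= 14

14


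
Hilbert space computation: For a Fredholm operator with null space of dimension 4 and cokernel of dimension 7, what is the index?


The Fredholm index is defined as ind(T) = dim(ker T) - dim(coker T)
= 4 - 7
= -3

-3


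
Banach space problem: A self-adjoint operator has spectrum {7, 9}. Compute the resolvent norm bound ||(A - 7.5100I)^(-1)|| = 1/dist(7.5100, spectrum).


dist(7.5100, {7, 9}) = min(|7.5100 - 7|, |7.5100 - 9|)
= min(0.5100, 1.4900) = 0.5100
Resolvent bound = 1/0.5100 = 1.9608

1.9608


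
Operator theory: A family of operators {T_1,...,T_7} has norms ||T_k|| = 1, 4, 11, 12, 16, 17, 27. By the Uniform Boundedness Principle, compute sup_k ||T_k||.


By the Uniform Boundedness Principle, the supremum of norms is finite.
sup_k ||T_k|| = max(1, 4, 11, 12, 16, 17, 27) = 27

27


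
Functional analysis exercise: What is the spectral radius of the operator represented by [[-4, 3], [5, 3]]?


For a 2x2 matrix, eigenvalues satisfy lambda^2 - (trace)*lambda + det = 0
trace = -4 + 3 = -1
det = -4*3 - 3*5 = -27
discriminant = (-1)^2 - 4*(-27) = 109
spectral radius = max |eigenvalue| = 5.7202

5.7202


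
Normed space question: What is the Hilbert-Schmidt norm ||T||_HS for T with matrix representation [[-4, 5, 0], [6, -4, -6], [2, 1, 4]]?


The Hilbert-Schmidt norm is sqrt(sum of squares of all entries).
Sum of squares = (-4)^2 + 5^2 + 0^2 + 6^2 + (-4)^2 + (-6)^2 + 2^2 + 1^2 + 4^2
= 16 + 25 + 0 + 36 + 16 + 36 + 4 + 1 + 16 = 150
||T||_HS = sqrt(150) = 12.2474

12.2474


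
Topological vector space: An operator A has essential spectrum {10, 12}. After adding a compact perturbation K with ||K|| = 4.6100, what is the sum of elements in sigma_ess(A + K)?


By Weyl's theorem, the essential spectrum is invariant under compact perturbations.
sigma_ess(A + K) = sigma_ess(A) = {10, 12}
Sum = 10 + 12 = 22

22


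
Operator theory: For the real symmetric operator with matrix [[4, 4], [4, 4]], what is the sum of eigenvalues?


For a self-adjoint (symmetric) matrix, the eigenvalues are real.
The sum of eigenvalues equals the trace of the matrix.
trace = 4 + 4 = 8

8


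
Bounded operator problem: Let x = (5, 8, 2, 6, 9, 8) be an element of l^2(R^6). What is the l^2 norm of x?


The l^2 norm = (sum |x_i|^2)^(1/2)
Sum of 2th powers = 25 + 64 + 4 + 36 + 81 + 64 = 274
||x||_2 = (274)^(1/2) = 16.5529

16.5529


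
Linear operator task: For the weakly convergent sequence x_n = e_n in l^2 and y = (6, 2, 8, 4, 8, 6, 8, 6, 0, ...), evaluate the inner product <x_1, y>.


x_1 = e_1 is the standard basis vector with 1 in position 1.
<x_1, y> = y_1 = 6
As n -> infinity, <x_n, y> -> 0, confirming weak convergence of (x_n) to 0.

6


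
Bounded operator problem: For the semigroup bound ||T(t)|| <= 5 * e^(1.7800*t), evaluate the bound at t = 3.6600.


||T(3.6600)|| <= 5 * exp(1.7800 * 3.6600)
= 5 * exp(6.5148)
= 5 * 675.0589
= 3375.2947

3375.2947


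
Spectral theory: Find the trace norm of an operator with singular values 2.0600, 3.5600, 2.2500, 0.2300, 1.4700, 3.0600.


The nuclear norm is the sum of all singular values.
||T||_1 = 2.0600 + 3.5600 + 2.2500 + 0.2300 + 1.4700 + 3.0600
= 12.6300

12.6300


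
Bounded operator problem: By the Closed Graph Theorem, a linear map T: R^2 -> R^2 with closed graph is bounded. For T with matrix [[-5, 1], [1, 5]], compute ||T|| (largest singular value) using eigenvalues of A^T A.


A^T A = [[26, 0], [0, 26]]
trace(A^T A) = 52, det(A^T A) = 676
discriminant = 52^2 - 4*676 = 0
Largest eigenvalue of A^T A = (trace + sqrt(disc))/2 = 26.0000
||T|| = sqrt(26.0000) = 5.0990

5.0990


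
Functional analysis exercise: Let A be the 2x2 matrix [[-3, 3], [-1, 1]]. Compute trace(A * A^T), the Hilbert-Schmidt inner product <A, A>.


trace(A * A^T) = sum of squares of all entries
= (-3)^2 + 3^2 + (-1)^2 + 1^2
= 9 + 9 + 1 + 1
= 20

20


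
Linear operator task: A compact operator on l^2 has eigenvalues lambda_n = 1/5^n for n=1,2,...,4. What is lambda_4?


The eigenvalue formula gives lambda_4 = 1/5^4
= 1/625
= 0.0016

0.0016


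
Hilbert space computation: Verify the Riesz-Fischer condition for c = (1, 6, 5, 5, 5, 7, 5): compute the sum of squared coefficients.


sum |c_n|^2 = 1^2 + 6^2 + 5^2 + 5^2 + 5^2 + 7^2 + 5^2
= 1 + 36 + 25 + 25 + 25 + 49 + 25
= 186

186


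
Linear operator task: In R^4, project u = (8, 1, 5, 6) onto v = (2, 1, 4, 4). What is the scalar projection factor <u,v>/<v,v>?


Computing <u,v> = 8*2 + 1*1 + 5*4 + 6*4 = 61
Computing <v,v> = 2^2 + 1^2 + 4^2 + 4^2 = 37
Projection coefficient = 61/37 = 1.6486

1.6486


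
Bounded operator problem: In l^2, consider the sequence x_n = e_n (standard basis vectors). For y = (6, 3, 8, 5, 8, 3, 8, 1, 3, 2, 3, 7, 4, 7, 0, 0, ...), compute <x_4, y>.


x_4 = e_4 is the standard basis vector with 1 in position 4.
<x_4, y> = y_4 = 5
As n -> infinity, <x_n, y> -> 0, confirming weak convergence of (x_n) to 0.

5


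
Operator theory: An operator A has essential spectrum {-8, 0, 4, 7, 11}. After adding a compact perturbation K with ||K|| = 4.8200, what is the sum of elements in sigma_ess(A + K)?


By Weyl's theorem, the essential spectrum is invariant under compact perturbations.
sigma_ess(A + K) = sigma_ess(A) = {-8, 0, 4, 7, 11}
Sum = -8 + 0 + 4 + 7 + 11 = 14

14


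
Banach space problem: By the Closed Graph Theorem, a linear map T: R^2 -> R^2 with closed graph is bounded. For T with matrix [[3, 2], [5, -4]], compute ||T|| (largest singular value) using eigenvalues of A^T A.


A^T A = [[34, -14], [-14, 20]]
trace(A^T A) = 54, det(A^T A) = 484
discriminant = 54^2 - 4*484 = 980
Largest eigenvalue of A^T A = (trace + sqrt(disc))/2 = 42.6525
||T|| = sqrt(42.6525) = 6.5309

6.5309


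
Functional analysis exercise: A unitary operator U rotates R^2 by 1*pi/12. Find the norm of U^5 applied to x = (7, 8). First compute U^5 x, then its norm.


U is a rotation by theta = 1*pi/12
U^5 = rotation by 5*theta = 5*pi/12
cos(5*pi/12) = 0.2588, sin(5*pi/12) = 0.9659
U^5 x = (0.2588 * 7 - 0.9659 * 8, 0.9659 * 7 + 0.2588 * 8)
= (-5.9157, 8.8320)
||U^5 x|| = sqrt((-5.9157)^2 + 8.8320^2) = sqrt(113.0000) = 10.6301

10.6301


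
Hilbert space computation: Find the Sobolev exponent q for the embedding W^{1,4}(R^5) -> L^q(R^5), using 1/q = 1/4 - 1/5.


Using the Sobolev embedding formula: 1/q = 1/p - k/n
1/q = 1/4 - 1/5 = 1/20
q = 1/(1/20) = 20

20.0000


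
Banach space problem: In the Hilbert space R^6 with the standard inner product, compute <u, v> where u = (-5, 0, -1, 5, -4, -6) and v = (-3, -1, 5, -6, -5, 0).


Computing the standard inner product <u, v> = sum u_i * v_i
= -5*-3 + 0*-1 + -1*5 + 5*-6 + -4*-5 + -6*0
= 15 + 0 + -5 + -30 + 20 + 0
= 0

0


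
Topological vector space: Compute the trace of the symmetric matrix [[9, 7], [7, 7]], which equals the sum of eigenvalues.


For a self-adjoint (symmetric) matrix, the eigenvalues are real.
The sum of eigenvalues equals the trace of the matrix.
trace = 9 + 7 = 16

16


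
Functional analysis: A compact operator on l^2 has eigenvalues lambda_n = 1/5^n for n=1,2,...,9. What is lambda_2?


The eigenvalue formula gives lambda_2 = 1/5^2
= 1/25
= 0.0400

0.0400


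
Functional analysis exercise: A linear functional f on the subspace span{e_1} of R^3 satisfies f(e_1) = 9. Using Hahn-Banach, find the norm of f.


The norm of f is given by ||f|| = sup_{||x||=1} |f(x)|.
On span{e_1}, ||e_1|| = 1, so ||f|| = |f(e_1)| / ||e_1||
= |9| / 1 = 9.0000

9.0000


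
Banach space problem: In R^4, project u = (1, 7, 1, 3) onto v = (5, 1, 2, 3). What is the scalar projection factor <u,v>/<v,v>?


Computing <u,v> = 1*5 + 7*1 + 1*2 + 3*3 = 23
Computing <v,v> = 5^2 + 1^2 + 2^2 + 3^2 = 39
Projection coefficient = 23/39 = 0.5897

0.5897


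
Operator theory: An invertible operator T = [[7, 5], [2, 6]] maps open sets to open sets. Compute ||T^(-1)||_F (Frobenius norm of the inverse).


det(T) = 7*6 - 5*2 = 32
T^(-1) = (1/32) * [[6, -5], [-2, 7]] = [[0.1875, -0.1562], [-0.0625, 0.2188]]
||T^(-1)||_F^2 = 0.1875^2 + (-0.1562)^2 + (-0.0625)^2 + 0.2188^2 = 0.1113
||T^(-1)||_F = sqrt(0.1113) = 0.3337

0.3337


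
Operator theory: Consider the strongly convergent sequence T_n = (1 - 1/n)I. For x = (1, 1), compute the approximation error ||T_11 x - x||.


T_11 x - x = (1 - 1/11)x - x = -x/11
||x|| = sqrt(2) = 1.4142
||T_11 x - x|| = ||x||/11 = 1.4142/11 = 0.1286

0.1286


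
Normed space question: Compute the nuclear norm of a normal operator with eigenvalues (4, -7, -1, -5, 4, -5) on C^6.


For a normal operator, singular values equal |eigenvalues|.
Trace norm = sum |lambda_i| = 4 + 7 + 1 + 5 + 4 + 5
= 26

26


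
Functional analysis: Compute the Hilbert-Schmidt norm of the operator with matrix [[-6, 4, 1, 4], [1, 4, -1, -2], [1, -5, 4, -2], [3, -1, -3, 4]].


The Hilbert-Schmidt norm is sqrt(sum of squares of all entries).
Sum of squares = (-6)^2 + 4^2 + 1^2 + 4^2 + 1^2 + 4^2 + (-1)^2 + (-2)^2 + 1^2 + (-5)^2 + 4^2 + (-2)^2 + 3^2 + (-1)^2 + (-3)^2 + 4^2
= 36 + 16 + 1 + 16 + 1 + 16 + 1 + 4 + 1 + 25 + 16 + 4 + 9 + 1 + 9 + 16 = 172
||T||_HS = sqrt(172) = 13.1149

13.1149


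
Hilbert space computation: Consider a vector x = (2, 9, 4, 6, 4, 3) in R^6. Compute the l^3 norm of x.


The l^3 norm = (sum |x_i|^3)^(1/3)
Sum of 3th powers = 8 + 729 + 64 + 216 + 64 + 27 = 1108
||x||_3 = (1108)^(1/3) = 10.3478

10.3478


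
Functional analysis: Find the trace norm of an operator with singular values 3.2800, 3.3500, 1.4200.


The nuclear norm is the sum of all singular values.
||T||_1 = 3.2800 + 3.3500 + 1.4200
= 8.0500

8.0500


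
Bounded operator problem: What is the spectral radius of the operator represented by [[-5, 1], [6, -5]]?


For a 2x2 matrix, eigenvalues satisfy lambda^2 - (trace)*lambda + det = 0
trace = -5 + -5 = -10
det = -5*-5 - 1*6 = 19
discriminant = (-10)^2 - 4*(19) = 24
spectral radius = max |eigenvalue| = 7.4495

7.4495


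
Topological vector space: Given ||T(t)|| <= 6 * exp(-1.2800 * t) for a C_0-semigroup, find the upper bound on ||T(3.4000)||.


||T(3.4000)|| <= 6 * exp(-1.2800 * 3.4000)
= 6 * exp(-4.3520)
= 6 * 0.0129
= 0.0773

0.0773


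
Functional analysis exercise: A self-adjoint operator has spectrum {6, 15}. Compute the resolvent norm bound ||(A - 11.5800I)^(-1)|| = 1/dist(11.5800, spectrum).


dist(11.5800, {6, 15}) = min(|11.5800 - 6|, |11.5800 - 15|)
= min(5.5800, 3.4200) = 3.4200
Resolvent bound = 1/3.4200 = 0.2924

0.2924


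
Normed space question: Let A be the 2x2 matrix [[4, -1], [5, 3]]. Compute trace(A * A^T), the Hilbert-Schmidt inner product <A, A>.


trace(A * A^T) = sum of squares of all entries
= 4^2 + (-1)^2 + 5^2 + 3^2
= 16 + 1 + 25 + 9
= 51

51


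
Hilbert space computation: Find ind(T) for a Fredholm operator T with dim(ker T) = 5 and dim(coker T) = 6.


The Fredholm index is defined as ind(T) = dim(ker T) - dim(coker T)
= 5 - 6
= -1

-1


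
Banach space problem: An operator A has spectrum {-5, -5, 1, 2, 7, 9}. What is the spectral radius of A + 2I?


Spectrum of A + 2I = {-3, -3, 3, 4, 9, 11}
Spectral radius = max |lambda| over the shifted spectrum
= max(3, 3, 3, 4, 9, 11) = 11

11


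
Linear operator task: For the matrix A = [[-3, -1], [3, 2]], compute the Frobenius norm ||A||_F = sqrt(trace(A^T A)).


||A||_F^2 = sum a_ij^2
= (-3)^2 + (-1)^2 + 3^2 + 2^2
= 9 + 1 + 9 + 4 = 23
||A||_F = sqrt(23) = 4.7958

4.7958


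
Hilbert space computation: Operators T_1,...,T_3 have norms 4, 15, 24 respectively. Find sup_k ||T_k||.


By the Uniform Boundedness Principle, the supremum of norms is finite.
sup_k ||T_k|| = max(4, 15, 24) = 24

24


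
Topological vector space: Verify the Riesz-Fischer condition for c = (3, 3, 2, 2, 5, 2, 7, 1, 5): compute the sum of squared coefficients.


sum |c_n|^2 = 3^2 + 3^2 + 2^2 + 2^2 + 5^2 + 2^2 + 7^2 + 1^2 + 5^2
= 9 + 9 + 4 + 4 + 25 + 4 + 49 + 1 + 25
= 130

130


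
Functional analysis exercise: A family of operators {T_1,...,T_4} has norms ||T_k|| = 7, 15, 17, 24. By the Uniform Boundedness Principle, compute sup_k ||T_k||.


By the Uniform Boundedness Principle, the supremum of norms is finite.
sup_k ||T_k|| = max(7, 15, 17, 24) = 24

24


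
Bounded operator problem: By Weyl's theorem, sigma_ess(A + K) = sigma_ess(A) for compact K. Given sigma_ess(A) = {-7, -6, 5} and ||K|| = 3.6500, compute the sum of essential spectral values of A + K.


By Weyl's theorem, the essential spectrum is invariant under compact perturbations.
sigma_ess(A + K) = sigma_ess(A) = {-7, -6, 5}
Sum = -7 + -6 + 5 = -8

-8


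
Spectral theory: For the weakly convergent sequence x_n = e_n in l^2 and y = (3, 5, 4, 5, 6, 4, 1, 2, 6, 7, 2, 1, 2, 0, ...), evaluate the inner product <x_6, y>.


x_6 = e_6 is the standard basis vector with 1 in position 6.
<x_6, y> = y_6 = 4
As n -> infinity, <x_n, y> -> 0, confirming weak convergence of (x_n) to 0.

4


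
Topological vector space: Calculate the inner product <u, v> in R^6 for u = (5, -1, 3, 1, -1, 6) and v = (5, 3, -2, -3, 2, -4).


Computing the standard inner product <u, v> = sum u_i * v_i
= 5*5 + -1*3 + 3*-2 + 1*-3 + -1*2 + 6*-4
= 25 + -3 + -6 + -3 + -2 + -24
= -13

-13


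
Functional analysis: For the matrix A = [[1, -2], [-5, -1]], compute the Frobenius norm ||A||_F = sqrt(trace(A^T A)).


||A||_F^2 = sum a_ij^2
= 1^2 + (-2)^2 + (-5)^2 + (-1)^2
= 1 + 4 + 25 + 1 = 31
||A||_F = sqrt(31) = 5.5678

5.5678


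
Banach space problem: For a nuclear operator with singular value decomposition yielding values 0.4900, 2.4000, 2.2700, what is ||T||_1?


The nuclear norm is the sum of all singular values.
||T||_1 = 0.4900 + 2.4000 + 2.2700
= 5.1600

5.1600


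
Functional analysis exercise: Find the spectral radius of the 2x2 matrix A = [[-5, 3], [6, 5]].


For a 2x2 matrix, eigenvalues satisfy lambda^2 - (trace)*lambda + det = 0
trace = -5 + 5 = 0
det = -5*5 - 3*6 = -43
discriminant = 0^2 - 4*(-43) = 172
spectral radius = max |eigenvalue| = 6.5574

6.5574
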